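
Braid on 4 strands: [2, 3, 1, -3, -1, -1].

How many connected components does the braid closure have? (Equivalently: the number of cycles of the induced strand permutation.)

2

Derivation:
Track the strand permutation on 4 strands, starting from identity.
  step 1: s2 swaps positions 2,3 -> [1 3 2 4]
  step 2: s3 swaps positions 3,4 -> [1 3 4 2]
  step 3: s1 swaps positions 1,2 -> [3 1 4 2]
  step 4: s3^-1 swaps positions 3,4 -> [3 1 2 4]
  step 5: s1^-1 swaps positions 1,2 -> [1 3 2 4]
  step 6: s1^-1 swaps positions 1,2 -> [3 1 2 4]
Final permutation (position -> original strand): [3 1 2 4]
Closure components = cycle count of this permutation = 2.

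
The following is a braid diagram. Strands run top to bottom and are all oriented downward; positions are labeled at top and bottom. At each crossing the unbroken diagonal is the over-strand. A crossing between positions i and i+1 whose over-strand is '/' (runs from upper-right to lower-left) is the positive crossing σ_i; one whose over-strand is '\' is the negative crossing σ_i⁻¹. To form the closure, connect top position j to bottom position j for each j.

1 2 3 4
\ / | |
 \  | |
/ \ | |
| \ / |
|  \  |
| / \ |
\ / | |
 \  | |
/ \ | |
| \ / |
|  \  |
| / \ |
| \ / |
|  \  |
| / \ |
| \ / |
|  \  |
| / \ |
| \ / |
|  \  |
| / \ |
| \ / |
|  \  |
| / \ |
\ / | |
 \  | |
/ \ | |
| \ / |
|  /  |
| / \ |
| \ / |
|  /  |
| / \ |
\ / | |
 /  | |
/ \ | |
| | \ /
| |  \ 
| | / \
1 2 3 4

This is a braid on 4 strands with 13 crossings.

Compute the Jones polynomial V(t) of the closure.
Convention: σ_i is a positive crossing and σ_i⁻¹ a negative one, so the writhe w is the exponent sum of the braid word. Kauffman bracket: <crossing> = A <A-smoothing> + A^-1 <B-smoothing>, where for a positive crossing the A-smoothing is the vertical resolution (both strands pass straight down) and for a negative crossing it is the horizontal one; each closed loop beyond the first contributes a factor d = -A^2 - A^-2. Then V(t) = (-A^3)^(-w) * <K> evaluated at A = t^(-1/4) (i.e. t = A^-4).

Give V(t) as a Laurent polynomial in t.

Reading the diagram top to bottom ('/'-over between positions i,i+1 = s_i, '\'-over = s_i^-1): braid word = s1^-1 s2^-1 s1^-1 s2^-1 s2^-1 s2^-1 s2^-1 s2^-1 s1^-1 s2 s2 s1 s3^-1.
The presented braid s1^-1 s2^-1 s1^-1 s2^-1 s2^-1 s2^-1 s2^-1 s2^-1 s1^-1 s2 s2 s1 s3^-1 on 4 strands reduces by inverse Markov moves (closure unchanged at each step):
  Destabilize: the word has the form β·s3^-1 where s3^-1 occurs only as the final letter (β ∈ B_3); drop it and the last strand → 3 strands.
  Deconjugate: the word is γ·β·γ⁻¹ with γ = s1^-1 s2^-1 (prefix) and γ⁻¹ = s2 s1 (suffix); strip both.
Reduced to β = s1^-1 s2^-1 s2^-1 s2^-1 s2^-1 s2^-1 s1^-1 s2 on 3 strands, 8 crossings.
Compute on β:
Braid: s1^-1 s2^-1 s2^-1 s2^-1 s2^-1 s2^-1 s1^-1 s2 on 3 strands, 8 crossings.
Writhe w = (#positive) - (#negative) = 1 - 7 = -6.
Enumerate smoothing states for the bracket polynomial. There are 2^8 = 256 states.
Each crossing splits two ways (0=vertical, 1=horizontal). The state's weight is A^(#A-smoothings - #B-smoothings) * d^(loops - 1).
Tabulate the states by total A-exponent and number of loops L (A-exp: L × count):
  A^8: L=6 ×1
  A^6: L=5 ×8
  A^4: L=4 ×25, L=6 ×3
  A^2: L=3 ×40, L=5 ×15, L=7 ×1
  A^0: L=2 ×35, L=4 ×30, L=6 ×5
  A^-2: L=1 ×15, L=3 ×31, L=5 ×10
  A^-4: L=2 ×18, L=4 ×10
  A^-6: L=1 ×2, L=3 ×6
  A^-8: L=2 ×1
Each group contributes A^e * Σ count * d^(L-1):
Powers of d = -A^2 - A^-2: d^2 = A^4 + 2 + A^-4; d^3 = -A^6 - 3*A^2 - 3*A^-2 - A^-6; d^4 = A^8 + 4*A^4 + 6 + 4*A^-4 + A^-8; d^5 = -A^10 - 5*A^6 - 10*A^2 - 10*A^-2 - 5*A^-6 - A^-10; d^6 = A^12 + 6*A^8 + 15*A^4 + 20 + 15*A^-4 + 6*A^-8 + A^-12.
  A^8 * (d^5) = -A^18 - 5*A^14 - 10*A^10 - 10*A^6 - 5*A^2 - A^-2
  A^6 * (8*d^4) = 8*A^14 + 32*A^10 + 48*A^6 + 32*A^2 + 8*A^-2
  A^4 * (25*d^3 + 3*d^5) = -3*A^14 - 40*A^10 - 105*A^6 - 105*A^2 - 40*A^-2 - 3*A^-6
  A^2 * (40*d^2 + 15*d^4 + d^6) = A^14 + 21*A^10 + 115*A^6 + 190*A^2 + 115*A^-2 + 21*A^-6 + A^-10
  A^0 * (35*d + 30*d^3 + 5*d^5) = -5*A^10 - 55*A^6 - 175*A^2 - 175*A^-2 - 55*A^-6 - 5*A^-10
  A^-2 * (15 + 31*d^2 + 10*d^4) = 10*A^6 + 71*A^2 + 137*A^-2 + 71*A^-6 + 10*A^-10
  A^-4 * (18*d + 10*d^3) = -10*A^2 - 48*A^-2 - 48*A^-6 - 10*A^-10
  A^-6 * (2 + 6*d^2) = 6*A^-2 + 14*A^-6 + 6*A^-10
  A^-8 * (d) = -A^-6 - A^-10
Summing the groups: <K> = -A^18 + A^14 - 2*A^10 + 3*A^6 - 2*A^2 + 2*A^-2 - A^-6 + A^-10
Normalise by the writhe: (-A^3)^(-w) = (-A^3)^(6) = A^18, so f(A) = A^18 * <K> = -A^36 + A^32 - 2*A^28 + 3*A^24 - 2*A^20 + 2*A^16 - A^12 + A^8.
Substitute A = t^(-1/4), i.e. A^e → t^(-e/4): V(t) = t^-2 - t^-3 + 2*t^-4 - 2*t^-5 + 3*t^-6 - 2*t^-7 + t^-8 - t^-9

Answer: t^-2 - t^-3 + 2*t^-4 - 2*t^-5 + 3*t^-6 - 2*t^-7 + t^-8 - t^-9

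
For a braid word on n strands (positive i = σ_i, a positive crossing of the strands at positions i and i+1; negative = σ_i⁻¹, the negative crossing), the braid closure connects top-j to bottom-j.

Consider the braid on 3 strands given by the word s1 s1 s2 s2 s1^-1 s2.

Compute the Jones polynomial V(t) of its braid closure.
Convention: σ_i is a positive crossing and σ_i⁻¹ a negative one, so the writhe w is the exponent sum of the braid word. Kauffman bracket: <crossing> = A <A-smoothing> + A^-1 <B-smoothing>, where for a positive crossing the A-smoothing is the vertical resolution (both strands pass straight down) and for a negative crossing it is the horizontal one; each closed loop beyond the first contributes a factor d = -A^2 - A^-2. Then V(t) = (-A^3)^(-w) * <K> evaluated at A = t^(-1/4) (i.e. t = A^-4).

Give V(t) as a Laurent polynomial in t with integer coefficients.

Braid: s1 s1 s2 s2 s1^-1 s2 on 3 strands, 6 crossings.
Writhe w = (#positive) - (#negative) = 5 - 1 = 4.
Computing the Kauffman bracket via state sum. There are 2^6 = 64 states.
Smooth each crossing (0=||, 1=⌣⌢); contribution A^(Σ sign_k(1-2s_k)) * d^(L-1).
Tabulate the states by total A-exponent and number of loops L (A-exp: L × count):
  A^6: L=2 ×1
  A^4: L=1 ×3, L=3 ×3
  A^2: L=2 ×14, L=4 ×1
  A^0: L=1 ×10, L=3 ×10
  A^-2: L=2 ×13, L=4 ×2
  A^-4: L=3 ×6
  A^-6: L=4 ×1
Each group contributes A^e * Σ count * d^(L-1):
Powers of d = -A^2 - A^-2: d^2 = A^4 + 2 + A^-4; d^3 = -A^6 - 3*A^2 - 3*A^-2 - A^-6.
  A^6 * (d) = -A^8 - A^4
  A^4 * (3 + 3*d^2) = 3*A^8 + 9*A^4 + 3
  A^2 * (14*d + d^3) = -A^8 - 17*A^4 - 17 - A^-4
  A^0 * (10 + 10*d^2) = 10*A^4 + 30 + 10*A^-4
  A^-2 * (13*d + 2*d^3) = -2*A^4 - 19 - 19*A^-4 - 2*A^-8
  A^-4 * (6*d^2) = 6 + 12*A^-4 + 6*A^-8
  A^-6 * (d^3) = -1 - 3*A^-4 - 3*A^-8 - A^-12
Summing the groups: <K> = A^8 - A^4 + 2 - A^-4 + A^-8 - A^-12
Normalise by the writhe: (-A^3)^(-w) = (-A^3)^(-4) = A^-12, so f(A) = A^-12 * <K> = A^-4 - A^-8 + 2*A^-12 - A^-16 + A^-20 - A^-24.
Substitute A = t^(-1/4), i.e. A^e → t^(-e/4): V(t) = -t^6 + t^5 - t^4 + 2*t^3 - t^2 + t

Answer: -t^6 + t^5 - t^4 + 2*t^3 - t^2 + t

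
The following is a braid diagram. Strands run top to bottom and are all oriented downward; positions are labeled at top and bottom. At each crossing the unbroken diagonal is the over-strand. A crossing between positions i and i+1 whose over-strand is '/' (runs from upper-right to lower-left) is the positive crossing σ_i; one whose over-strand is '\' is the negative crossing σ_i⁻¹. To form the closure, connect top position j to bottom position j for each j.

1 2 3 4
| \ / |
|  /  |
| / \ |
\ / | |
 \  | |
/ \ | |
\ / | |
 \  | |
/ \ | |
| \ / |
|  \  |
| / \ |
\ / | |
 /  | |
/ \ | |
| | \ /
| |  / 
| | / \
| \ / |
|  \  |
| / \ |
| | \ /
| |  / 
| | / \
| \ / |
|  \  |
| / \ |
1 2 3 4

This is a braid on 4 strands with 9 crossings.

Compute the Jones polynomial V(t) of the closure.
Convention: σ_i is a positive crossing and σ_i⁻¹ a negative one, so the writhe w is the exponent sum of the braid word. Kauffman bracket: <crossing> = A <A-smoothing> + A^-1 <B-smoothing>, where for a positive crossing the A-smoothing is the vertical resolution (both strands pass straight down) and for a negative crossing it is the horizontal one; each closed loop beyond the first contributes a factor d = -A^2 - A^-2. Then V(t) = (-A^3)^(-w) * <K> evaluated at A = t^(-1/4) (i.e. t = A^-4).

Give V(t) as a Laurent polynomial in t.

t^2 - t + 2 - 2*t^-1 + t^-2 - t^-3 + t^-4

Derivation:
Reading the diagram top to bottom ('/'-over between positions i,i+1 = s_i, '\'-over = s_i^-1): braid word = s2 s1^-1 s1^-1 s2^-1 s1 s3 s2^-1 s3 s2^-1.
The presented braid s2 s1^-1 s1^-1 s2^-1 s1 s3 s2^-1 s3 s2^-1 on 4 strands reduces by inverse Markov moves (closure unchanged at each step):
  Deconjugate: the word is γ·β·γ⁻¹ with γ = s2 (prefix) and γ⁻¹ = s2^-1 (suffix); strip both.
Reduced to β = s1^-1 s1^-1 s2^-1 s1 s3 s2^-1 s3 on 4 strands, 7 crossings.
Compute on β:
Braid: s1^-1 s1^-1 s2^-1 s1 s3 s2^-1 s3 on 4 strands, 7 crossings.
Writhe w = (#positive) - (#negative) = 3 - 4 = -1.
Computing the Kauffman bracket via state sum. There are 2^7 = 128 states.
Smooth each crossing (0=||, 1=⌣⌢); contribution A^(Σ sign_k(1-2s_k)) * d^(L-1).
Tabulate the states by total A-exponent and number of loops L (A-exp: L × count):
  A^7: L=4 ×1
  A^5: L=3 ×7
  A^3: L=2 ×17, L=4 ×4
  A^1: L=1 ×14, L=3 ×20, L=5 ×1
  A^-1: L=2 ×27, L=4 ×8
  A^-3: L=1 ×5, L=3 ×15, L=5 ×1
  A^-5: L=2 ×4, L=4 ×3
  A^-7: L=3 ×1
Each group contributes A^e * Σ count * d^(L-1):
Powers of d = -A^2 - A^-2: d^2 = A^4 + 2 + A^-4; d^3 = -A^6 - 3*A^2 - 3*A^-2 - A^-6; d^4 = A^8 + 4*A^4 + 6 + 4*A^-4 + A^-8.
  A^7 * (d^3) = -A^13 - 3*A^9 - 3*A^5 - A
  A^5 * (7*d^2) = 7*A^9 + 14*A^5 + 7*A
  A^3 * (17*d + 4*d^3) = -4*A^9 - 29*A^5 - 29*A - 4*A^-3
  A^1 * (14 + 20*d^2 + d^4) = A^9 + 24*A^5 + 60*A + 24*A^-3 + A^-7
  A^-1 * (27*d + 8*d^3) = -8*A^5 - 51*A - 51*A^-3 - 8*A^-7
  A^-3 * (5 + 15*d^2 + d^4) = A^5 + 19*A + 41*A^-3 + 19*A^-7 + A^-11
  A^-5 * (4*d + 3*d^3) = -3*A - 13*A^-3 - 13*A^-7 - 3*A^-11
  A^-7 * (d^2) = A^-3 + 2*A^-7 + A^-11
Summing the groups: <K> = -A^13 + A^9 - A^5 + 2*A - 2*A^-3 + A^-7 - A^-11
Normalise by the writhe: (-A^3)^(-w) = (-A^3)^(1) = -A^3, so f(A) = -A^3 * <K> = A^16 - A^12 + A^8 - 2*A^4 + 2 - A^-4 + A^-8.
Substitute A = t^(-1/4), i.e. A^e → t^(-e/4): V(t) = t^2 - t + 2 - 2*t^-1 + t^-2 - t^-3 + t^-4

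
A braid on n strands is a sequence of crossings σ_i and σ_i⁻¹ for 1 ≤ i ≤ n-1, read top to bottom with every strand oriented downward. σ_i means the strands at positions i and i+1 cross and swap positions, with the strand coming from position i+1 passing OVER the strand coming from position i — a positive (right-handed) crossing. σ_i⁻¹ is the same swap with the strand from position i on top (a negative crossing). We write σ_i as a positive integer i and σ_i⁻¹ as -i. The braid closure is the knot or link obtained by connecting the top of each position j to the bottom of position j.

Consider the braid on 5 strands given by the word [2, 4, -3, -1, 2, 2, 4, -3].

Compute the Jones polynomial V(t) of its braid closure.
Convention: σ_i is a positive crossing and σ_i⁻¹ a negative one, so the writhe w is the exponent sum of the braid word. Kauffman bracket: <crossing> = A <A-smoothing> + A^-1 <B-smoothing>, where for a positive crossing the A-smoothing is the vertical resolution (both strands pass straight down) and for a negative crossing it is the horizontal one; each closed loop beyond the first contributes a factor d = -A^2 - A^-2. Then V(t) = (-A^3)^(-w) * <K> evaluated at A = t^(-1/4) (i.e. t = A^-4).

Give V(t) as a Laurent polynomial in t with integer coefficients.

-t^6 + 2*t^5 - 3*t^4 + 4*t^3 - 3*t^2 + 3*t - 2 + t^-1

Derivation:
Braid: s2 s4 s3^-1 s1^-1 s2 s2 s4 s3^-1 on 5 strands, 8 crossings.
Writhe w = (#positive) - (#negative) = 5 - 3 = 2.
Computing the Kauffman bracket via state sum. There are 2^8 = 256 states.
For each crossing: s=0 is the vertical smoothing, s=1 horizontal. Crossing k contributes A^(sign_k * (1 - 2*s_k)); loop factor d = -A^2 - A^-2.
Tabulate the states by total A-exponent and number of loops L (A-exp: L × count):
  A^8: L=4 ×1
  A^6: L=3 ×7, L=5 ×1
  A^4: L=2 ×19, L=4 ×9
  A^2: L=1 ×19, L=3 ×35, L=5 ×2
  A^0: L=2 ×48, L=4 ×22
  A^-2: L=3 ×49, L=5 ×7
  A^-4: L=4 ×27, L=6 ×1
  A^-6: L=5 ×8
  A^-8: L=6 ×1
Each group contributes A^e * Σ count * d^(L-1):
Powers of d = -A^2 - A^-2: d^2 = A^4 + 2 + A^-4; d^3 = -A^6 - 3*A^2 - 3*A^-2 - A^-6; d^4 = A^8 + 4*A^4 + 6 + 4*A^-4 + A^-8; d^5 = -A^10 - 5*A^6 - 10*A^2 - 10*A^-2 - 5*A^-6 - A^-10.
  A^8 * (d^3) = -A^14 - 3*A^10 - 3*A^6 - A^2
  A^6 * (7*d^2 + d^4) = A^14 + 11*A^10 + 20*A^6 + 11*A^2 + A^-2
  A^4 * (19*d + 9*d^3) = -9*A^10 - 46*A^6 - 46*A^2 - 9*A^-2
  A^2 * (19 + 35*d^2 + 2*d^4) = 2*A^10 + 43*A^6 + 101*A^2 + 43*A^-2 + 2*A^-6
  A^0 * (48*d + 22*d^3) = -22*A^6 - 114*A^2 - 114*A^-2 - 22*A^-6
  A^-2 * (49*d^2 + 7*d^4) = 7*A^6 + 77*A^2 + 140*A^-2 + 77*A^-6 + 7*A^-10
  A^-4 * (27*d^3 + d^5) = -A^6 - 32*A^2 - 91*A^-2 - 91*A^-6 - 32*A^-10 - A^-14
  A^-6 * (8*d^4) = 8*A^2 + 32*A^-2 + 48*A^-6 + 32*A^-10 + 8*A^-14
  A^-8 * (d^5) = -A^2 - 5*A^-2 - 10*A^-6 - 10*A^-10 - 5*A^-14 - A^-18
Summing the groups: <K> = A^10 - 2*A^6 + 3*A^2 - 3*A^-2 + 4*A^-6 - 3*A^-10 + 2*A^-14 - A^-18
Normalise by the writhe: (-A^3)^(-w) = (-A^3)^(-2) = A^-6, so f(A) = A^-6 * <K> = A^4 - 2 + 3*A^-4 - 3*A^-8 + 4*A^-12 - 3*A^-16 + 2*A^-20 - A^-24.
Substitute A = t^(-1/4), i.e. A^e → t^(-e/4): V(t) = -t^6 + 2*t^5 - 3*t^4 + 4*t^3 - 3*t^2 + 3*t - 2 + t^-1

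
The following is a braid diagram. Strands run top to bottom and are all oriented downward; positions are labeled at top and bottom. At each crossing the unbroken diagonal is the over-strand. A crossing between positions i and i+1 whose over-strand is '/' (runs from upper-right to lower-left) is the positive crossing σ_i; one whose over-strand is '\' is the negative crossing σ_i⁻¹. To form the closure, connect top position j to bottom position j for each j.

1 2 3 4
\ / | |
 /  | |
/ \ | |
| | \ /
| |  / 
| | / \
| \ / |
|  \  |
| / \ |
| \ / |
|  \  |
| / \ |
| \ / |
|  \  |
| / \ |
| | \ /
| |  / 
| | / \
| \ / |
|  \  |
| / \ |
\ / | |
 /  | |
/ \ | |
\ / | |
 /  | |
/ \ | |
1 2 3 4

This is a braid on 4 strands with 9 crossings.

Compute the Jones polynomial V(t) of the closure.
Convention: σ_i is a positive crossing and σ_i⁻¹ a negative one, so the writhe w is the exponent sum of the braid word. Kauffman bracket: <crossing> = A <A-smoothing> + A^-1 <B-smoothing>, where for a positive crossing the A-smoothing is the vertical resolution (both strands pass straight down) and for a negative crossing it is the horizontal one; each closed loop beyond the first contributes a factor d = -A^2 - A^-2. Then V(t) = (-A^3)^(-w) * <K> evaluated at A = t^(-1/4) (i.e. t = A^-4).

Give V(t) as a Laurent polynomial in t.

-t^5 + 2*t^4 - 3*t^3 + 5*t^2 - 5*t + 6 - 5*t^-1 + 3*t^-2 - 2*t^-3 + t^-4

Derivation:
Reading the diagram top to bottom ('/'-over between positions i,i+1 = s_i, '\'-over = s_i^-1): braid word = s1 s3 s2^-1 s2^-1 s2^-1 s3 s2^-1 s1 s1.
Braid: s1 s3 s2^-1 s2^-1 s2^-1 s3 s2^-1 s1 s1 on 4 strands, 9 crossings.
Writhe w = (#positive) - (#negative) = 5 - 4 = 1.
Computing the Kauffman bracket via state sum. There are 2^9 = 512 states.
For each crossing: s=0 is the vertical smoothing, s=1 horizontal. Crossing k contributes A^(sign_k * (1 - 2*s_k)); loop factor d = -A^2 - A^-2.
Tabulate the states by total A-exponent and number of loops L (A-exp: L × count):
  A^9: L=6 ×1
  A^7: L=5 ×9
  A^5: L=4 ×33, L=6 ×3
  A^3: L=3 ×64, L=5 ×19, L=7 ×1
  A^1: L=2 ×68, L=4 ×52, L=6 ×6
  A^-1: L=1 ×33, L=3 ×75, L=5 ×18
  A^-3: L=2 ×51, L=4 ×32, L=6 ×1
  A^-5: L=3 ×32, L=5 ×4
  A^-7: L=4 ×9
  A^-9: L=5 ×1
Each group contributes A^e * Σ count * d^(L-1):
Powers of d = -A^2 - A^-2: d^2 = A^4 + 2 + A^-4; d^3 = -A^6 - 3*A^2 - 3*A^-2 - A^-6; d^4 = A^8 + 4*A^4 + 6 + 4*A^-4 + A^-8; d^5 = -A^10 - 5*A^6 - 10*A^2 - 10*A^-2 - 5*A^-6 - A^-10; d^6 = A^12 + 6*A^8 + 15*A^4 + 20 + 15*A^-4 + 6*A^-8 + A^-12.
  A^9 * (d^5) = -A^19 - 5*A^15 - 10*A^11 - 10*A^7 - 5*A^3 - A^-1
  A^7 * (9*d^4) = 9*A^15 + 36*A^11 + 54*A^7 + 36*A^3 + 9*A^-1
  A^5 * (33*d^3 + 3*d^5) = -3*A^15 - 48*A^11 - 129*A^7 - 129*A^3 - 48*A^-1 - 3*A^-5
  A^3 * (64*d^2 + 19*d^4 + d^6) = A^15 + 25*A^11 + 155*A^7 + 262*A^3 + 155*A^-1 + 25*A^-5 + A^-9
  A^1 * (68*d + 52*d^3 + 6*d^5) = -6*A^11 - 82*A^7 - 284*A^3 - 284*A^-1 - 82*A^-5 - 6*A^-9
  A^-1 * (33 + 75*d^2 + 18*d^4) = 18*A^7 + 147*A^3 + 291*A^-1 + 147*A^-5 + 18*A^-9
  A^-3 * (51*d + 32*d^3 + d^5) = -A^7 - 37*A^3 - 157*A^-1 - 157*A^-5 - 37*A^-9 - A^-13
  A^-5 * (32*d^2 + 4*d^4) = 4*A^3 + 48*A^-1 + 88*A^-5 + 48*A^-9 + 4*A^-13
  A^-7 * (9*d^3) = -9*A^-1 - 27*A^-5 - 27*A^-9 - 9*A^-13
  A^-9 * (d^4) = A^-1 + 4*A^-5 + 6*A^-9 + 4*A^-13 + A^-17
Summing the groups: <K> = -A^19 + 2*A^15 - 3*A^11 + 5*A^7 - 6*A^3 + 5*A^-1 - 5*A^-5 + 3*A^-9 - 2*A^-13 + A^-17
Normalise by the writhe: (-A^3)^(-w) = (-A^3)^(-1) = -A^-3, so f(A) = -A^-3 * <K> = A^16 - 2*A^12 + 3*A^8 - 5*A^4 + 6 - 5*A^-4 + 5*A^-8 - 3*A^-12 + 2*A^-16 - A^-20.
Substitute A = t^(-1/4), i.e. A^e → t^(-e/4): V(t) = -t^5 + 2*t^4 - 3*t^3 + 5*t^2 - 5*t + 6 - 5*t^-1 + 3*t^-2 - 2*t^-3 + t^-4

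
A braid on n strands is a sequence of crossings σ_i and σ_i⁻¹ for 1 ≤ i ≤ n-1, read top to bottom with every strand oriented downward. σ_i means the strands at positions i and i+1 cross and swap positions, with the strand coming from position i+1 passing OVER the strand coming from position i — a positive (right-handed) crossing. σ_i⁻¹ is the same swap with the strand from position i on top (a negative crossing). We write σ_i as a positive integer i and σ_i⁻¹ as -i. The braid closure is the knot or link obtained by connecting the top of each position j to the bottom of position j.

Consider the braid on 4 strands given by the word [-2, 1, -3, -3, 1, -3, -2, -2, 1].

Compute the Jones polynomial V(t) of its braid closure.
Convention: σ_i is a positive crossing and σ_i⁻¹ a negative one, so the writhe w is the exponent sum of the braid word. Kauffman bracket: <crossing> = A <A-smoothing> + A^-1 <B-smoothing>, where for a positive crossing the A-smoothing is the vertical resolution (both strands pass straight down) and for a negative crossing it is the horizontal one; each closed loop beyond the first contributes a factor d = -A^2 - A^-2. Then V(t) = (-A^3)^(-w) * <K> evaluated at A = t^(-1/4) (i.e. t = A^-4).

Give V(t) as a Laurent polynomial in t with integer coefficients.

Braid: s2^-1 s1 s3^-1 s3^-1 s1 s3^-1 s2^-1 s2^-1 s1 on 4 strands, 9 crossings.
Writhe w = (#positive) - (#negative) = 3 - 6 = -3.
Enumerate smoothing states for the bracket polynomial. There are 2^9 = 512 states.
Smooth each crossing (0=||, 1=⌣⌢); contribution A^(Σ sign_k(1-2s_k)) * d^(L-1).
Tabulate the states by total A-exponent and number of loops L (A-exp: L × count):
  A^9: L=6 ×1
  A^7: L=5 ×9
  A^5: L=4 ×35, L=6 ×1
  A^3: L=3 ×73, L=5 ×11
  A^1: L=2 ×81, L=4 ×44, L=6 ×1
  A^-1: L=1 ×39, L=3 ×77, L=5 ×10
  A^-3: L=2 ×55, L=4 ×28, L=6 ×1
  A^-5: L=3 ×32, L=5 ×4
  A^-7: L=4 ×9
  A^-9: L=5 ×1
Each group contributes A^e * Σ count * d^(L-1):
Powers of d = -A^2 - A^-2: d^2 = A^4 + 2 + A^-4; d^3 = -A^6 - 3*A^2 - 3*A^-2 - A^-6; d^4 = A^8 + 4*A^4 + 6 + 4*A^-4 + A^-8; d^5 = -A^10 - 5*A^6 - 10*A^2 - 10*A^-2 - 5*A^-6 - A^-10.
  A^9 * (d^5) = -A^19 - 5*A^15 - 10*A^11 - 10*A^7 - 5*A^3 - A^-1
  A^7 * (9*d^4) = 9*A^15 + 36*A^11 + 54*A^7 + 36*A^3 + 9*A^-1
  A^5 * (35*d^3 + d^5) = -A^15 - 40*A^11 - 115*A^7 - 115*A^3 - 40*A^-1 - A^-5
  A^3 * (73*d^2 + 11*d^4) = 11*A^11 + 117*A^7 + 212*A^3 + 117*A^-1 + 11*A^-5
  A^1 * (81*d + 44*d^3 + d^5) = -A^11 - 49*A^7 - 223*A^3 - 223*A^-1 - 49*A^-5 - A^-9
  A^-1 * (39 + 77*d^2 + 10*d^4) = 10*A^7 + 117*A^3 + 253*A^-1 + 117*A^-5 + 10*A^-9
  A^-3 * (55*d + 28*d^3 + d^5) = -A^7 - 33*A^3 - 149*A^-1 - 149*A^-5 - 33*A^-9 - A^-13
  A^-5 * (32*d^2 + 4*d^4) = 4*A^3 + 48*A^-1 + 88*A^-5 + 48*A^-9 + 4*A^-13
  A^-7 * (9*d^3) = -9*A^-1 - 27*A^-5 - 27*A^-9 - 9*A^-13
  A^-9 * (d^4) = A^-1 + 4*A^-5 + 6*A^-9 + 4*A^-13 + A^-17
Summing the groups: <K> = -A^19 + 3*A^15 - 4*A^11 + 6*A^7 - 7*A^3 + 6*A^-1 - 6*A^-5 + 3*A^-9 - 2*A^-13 + A^-17
Normalise by the writhe: (-A^3)^(-w) = (-A^3)^(3) = -A^9, so f(A) = -A^9 * <K> = A^28 - 3*A^24 + 4*A^20 - 6*A^16 + 7*A^12 - 6*A^8 + 6*A^4 - 3 + 2*A^-4 - A^-8.
Substitute A = t^(-1/4), i.e. A^e → t^(-e/4): V(t) = -t^2 + 2*t - 3 + 6*t^-1 - 6*t^-2 + 7*t^-3 - 6*t^-4 + 4*t^-5 - 3*t^-6 + t^-7

Answer: -t^2 + 2*t - 3 + 6*t^-1 - 6*t^-2 + 7*t^-3 - 6*t^-4 + 4*t^-5 - 3*t^-6 + t^-7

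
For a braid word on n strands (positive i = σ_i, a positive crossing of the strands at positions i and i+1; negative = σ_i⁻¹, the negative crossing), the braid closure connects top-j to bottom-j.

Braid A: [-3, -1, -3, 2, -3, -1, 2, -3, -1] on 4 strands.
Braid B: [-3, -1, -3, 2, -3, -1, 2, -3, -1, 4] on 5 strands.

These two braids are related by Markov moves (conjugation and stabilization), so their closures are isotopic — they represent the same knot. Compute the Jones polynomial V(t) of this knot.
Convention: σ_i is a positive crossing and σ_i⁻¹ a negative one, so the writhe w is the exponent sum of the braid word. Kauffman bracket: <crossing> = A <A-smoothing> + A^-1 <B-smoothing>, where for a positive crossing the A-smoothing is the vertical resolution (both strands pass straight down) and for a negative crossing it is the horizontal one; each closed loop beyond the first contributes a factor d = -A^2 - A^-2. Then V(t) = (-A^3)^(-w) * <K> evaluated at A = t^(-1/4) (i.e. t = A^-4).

Markov-equivalent braids have isotopic closures, hence identical knot invariants. Strip the Markov moves from each word to reach a common short braid β, then compute V(t) once on β.
Braid A: s3^-1 s1^-1 s3^-1 s2 s3^-1 s1^-1 s2 s3^-1 s1^-1 on 4 strands has no conjugating prefix/suffix or stabilization to strip; take β = s3^-1 s1^-1 s3^-1 s2 s3^-1 s1^-1 s2 s3^-1 s1^-1.
Braid B: s3^-1 s1^-1 s3^-1 s2 s3^-1 s1^-1 s2 s3^-1 s1^-1 s4 on 5 strands reduces by inverse Markov moves (closure unchanged at each step):
  Destabilize: the word has the form β·s4 where s4 occurs only as the final letter (β ∈ B_4); drop it and the last strand → 4 strands.
Reduced to β = s3^-1 s1^-1 s3^-1 s2 s3^-1 s1^-1 s2 s3^-1 s1^-1 on 4 strands, 9 crossings.
Both give the same β = s3^-1 s1^-1 s3^-1 s2 s3^-1 s1^-1 s2 s3^-1 s1^-1 on 4 strands, so one state sum suffices:
Braid: s3^-1 s1^-1 s3^-1 s2 s3^-1 s1^-1 s2 s3^-1 s1^-1 on 4 strands, 9 crossings.
Writhe w = (#positive) - (#negative) = 2 - 7 = -5.
Enumerate smoothing states for the bracket polynomial. There are 2^9 = 512 states.
Smooth each crossing (0=||, 1=⌣⌢); contribution A^(Σ sign_k(1-2s_k)) * d^(L-1).
Tabulate the states by total A-exponent and number of loops L (A-exp: L × count):
  A^9: L=7 ×1
  A^7: L=6 ×9
  A^5: L=5 ×36
  A^3: L=4 ×83, L=6 ×1
  A^1: L=3 ×118, L=5 ×8
  A^-1: L=2 ×100, L=4 ×26
  A^-3: L=1 ×41, L=3 ×42, L=5 ×1
  A^-5: L=2 ×31, L=4 ×5
  A^-7: L=3 ×9
  A^-9: L=4 ×1
Each group contributes A^e * Σ count * d^(L-1):
Powers of d = -A^2 - A^-2: d^2 = A^4 + 2 + A^-4; d^3 = -A^6 - 3*A^2 - 3*A^-2 - A^-6; d^4 = A^8 + 4*A^4 + 6 + 4*A^-4 + A^-8; d^5 = -A^10 - 5*A^6 - 10*A^2 - 10*A^-2 - 5*A^-6 - A^-10; d^6 = A^12 + 6*A^8 + 15*A^4 + 20 + 15*A^-4 + 6*A^-8 + A^-12.
  A^9 * (d^6) = A^21 + 6*A^17 + 15*A^13 + 20*A^9 + 15*A^5 + 6*A + A^-3
  A^7 * (9*d^5) = -9*A^17 - 45*A^13 - 90*A^9 - 90*A^5 - 45*A - 9*A^-3
  A^5 * (36*d^4) = 36*A^13 + 144*A^9 + 216*A^5 + 144*A + 36*A^-3
  A^3 * (83*d^3 + d^5) = -A^13 - 88*A^9 - 259*A^5 - 259*A - 88*A^-3 - A^-7
  A^1 * (118*d^2 + 8*d^4) = 8*A^9 + 150*A^5 + 284*A + 150*A^-3 + 8*A^-7
  A^-1 * (100*d + 26*d^3) = -26*A^5 - 178*A - 178*A^-3 - 26*A^-7
  A^-3 * (41 + 42*d^2 + d^4) = A^5 + 46*A + 131*A^-3 + 46*A^-7 + A^-11
  A^-5 * (31*d + 5*d^3) = -5*A - 46*A^-3 - 46*A^-7 - 5*A^-11
  A^-7 * (9*d^2) = 9*A^-3 + 18*A^-7 + 9*A^-11
  A^-9 * (d^3) = -A^-3 - 3*A^-7 - 3*A^-11 - A^-15
Summing the groups: <K> = A^21 - 3*A^17 + 5*A^13 - 6*A^9 + 7*A^5 - 7*A + 5*A^-3 - 4*A^-7 + 2*A^-11 - A^-15
Normalise by the writhe: (-A^3)^(-w) = (-A^3)^(5) = -A^15, so f(A) = -A^15 * <K> = -A^36 + 3*A^32 - 5*A^28 + 6*A^24 - 7*A^20 + 7*A^16 - 5*A^12 + 4*A^8 - 2*A^4 + 1.
Substitute A = t^(-1/4), i.e. A^e → t^(-e/4): V(t) = 1 - 2*t^-1 + 4*t^-2 - 5*t^-3 + 7*t^-4 - 7*t^-5 + 6*t^-6 - 5*t^-7 + 3*t^-8 - t^-9

Answer: 1 - 2*t^-1 + 4*t^-2 - 5*t^-3 + 7*t^-4 - 7*t^-5 + 6*t^-6 - 5*t^-7 + 3*t^-8 - t^-9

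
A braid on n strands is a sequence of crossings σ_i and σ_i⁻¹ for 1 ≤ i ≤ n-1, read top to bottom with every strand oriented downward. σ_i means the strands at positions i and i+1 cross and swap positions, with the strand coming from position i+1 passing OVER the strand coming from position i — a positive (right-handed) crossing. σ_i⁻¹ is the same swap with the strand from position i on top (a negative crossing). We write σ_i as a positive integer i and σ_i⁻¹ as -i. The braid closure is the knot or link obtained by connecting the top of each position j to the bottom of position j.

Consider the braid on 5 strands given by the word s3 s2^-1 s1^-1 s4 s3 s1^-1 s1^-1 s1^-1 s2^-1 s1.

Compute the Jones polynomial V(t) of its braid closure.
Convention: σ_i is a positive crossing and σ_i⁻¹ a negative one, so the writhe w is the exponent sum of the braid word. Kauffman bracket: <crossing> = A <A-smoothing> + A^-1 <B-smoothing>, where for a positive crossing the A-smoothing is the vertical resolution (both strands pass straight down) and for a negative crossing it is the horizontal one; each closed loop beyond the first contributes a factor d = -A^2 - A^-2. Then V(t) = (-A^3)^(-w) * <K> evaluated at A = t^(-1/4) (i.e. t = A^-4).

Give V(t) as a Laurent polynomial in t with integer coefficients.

Braid: s3 s2^-1 s1^-1 s4 s3 s1^-1 s1^-1 s1^-1 s2^-1 s1 on 5 strands, 10 crossings.
Writhe w = (#positive) - (#negative) = 4 - 6 = -2.
Enumerate smoothing states for the bracket polynomial. There are 2^10 = 1024 states.
Each crossing splits two ways (0=vertical, 1=horizontal). The state's weight is A^(#A-smoothings - #B-smoothings) * d^(loops - 1).
Tabulate the states by total A-exponent and number of loops L (A-exp: L × count):
  A^10: L=7 ×1
  A^8: L=6 ×10
  A^6: L=5 ×42, L=7 ×3
  A^4: L=4 ×95, L=6 ×24, L=8 ×1
  A^2: L=3 ×124, L=5 ×76, L=7 ×10
  A^0: L=2 ×90, L=4 ×126, L=6 ×35, L=8 ×1
  A^-2: L=1 ×28, L=3 ×116, L=5 ×61, L=7 ×5
  A^-4: L=2 ×50, L=4 ×60, L=6 ×10
  A^-6: L=1 ×5, L=3 ×29, L=5 ×11
  A^-8: L=2 ×4, L=4 ×6
  A^-10: L=3 ×1
Each group contributes A^e * Σ count * d^(L-1):
Powers of d = -A^2 - A^-2: d^2 = A^4 + 2 + A^-4; d^3 = -A^6 - 3*A^2 - 3*A^-2 - A^-6; d^4 = A^8 + 4*A^4 + 6 + 4*A^-4 + A^-8; d^5 = -A^10 - 5*A^6 - 10*A^2 - 10*A^-2 - 5*A^-6 - A^-10; d^6 = A^12 + 6*A^8 + 15*A^4 + 20 + 15*A^-4 + 6*A^-8 + A^-12; d^7 = -A^14 - 7*A^10 - 21*A^6 - 35*A^2 - 35*A^-2 - 21*A^-6 - 7*A^-10 - A^-14.
  A^10 * (d^6) = A^22 + 6*A^18 + 15*A^14 + 20*A^10 + 15*A^6 + 6*A^2 + A^-2
  A^8 * (10*d^5) = -10*A^18 - 50*A^14 - 100*A^10 - 100*A^6 - 50*A^2 - 10*A^-2
  A^6 * (42*d^4 + 3*d^6) = 3*A^18 + 60*A^14 + 213*A^10 + 312*A^6 + 213*A^2 + 60*A^-2 + 3*A^-6
  A^4 * (95*d^3 + 24*d^5 + d^7) = -A^18 - 31*A^14 - 236*A^10 - 560*A^6 - 560*A^2 - 236*A^-2 - 31*A^-6 - A^-10
  A^2 * (124*d^2 + 76*d^4 + 10*d^6) = 10*A^14 + 136*A^10 + 578*A^6 + 904*A^2 + 578*A^-2 + 136*A^-6 + 10*A^-10
  A^0 * (90*d + 126*d^3 + 35*d^5 + d^7) = -A^14 - 42*A^10 - 322*A^6 - 853*A^2 - 853*A^-2 - 322*A^-6 - 42*A^-10 - A^-14
  A^-2 * (28 + 116*d^2 + 61*d^4 + 5*d^6) = 5*A^10 + 91*A^6 + 435*A^2 + 726*A^-2 + 435*A^-6 + 91*A^-10 + 5*A^-14
  A^-4 * (50*d + 60*d^3 + 10*d^5) = -10*A^6 - 110*A^2 - 330*A^-2 - 330*A^-6 - 110*A^-10 - 10*A^-14
  A^-6 * (5 + 29*d^2 + 11*d^4) = 11*A^2 + 73*A^-2 + 129*A^-6 + 73*A^-10 + 11*A^-14
  A^-8 * (4*d + 6*d^3) = -6*A^-2 - 22*A^-6 - 22*A^-10 - 6*A^-14
  A^-10 * (d^2) = A^-6 + 2*A^-10 + A^-14
Summing the groups: <K> = A^22 - 2*A^18 + 3*A^14 - 4*A^10 + 4*A^6 - 4*A^2 + 3*A^-2 - A^-6 + A^-10
Normalise by the writhe: (-A^3)^(-w) = (-A^3)^(2) = A^6, so f(A) = A^6 * <K> = A^28 - 2*A^24 + 3*A^20 - 4*A^16 + 4*A^12 - 4*A^8 + 3*A^4 - 1 + A^-4.
Substitute A = t^(-1/4), i.e. A^e → t^(-e/4): V(t) = t - 1 + 3*t^-1 - 4*t^-2 + 4*t^-3 - 4*t^-4 + 3*t^-5 - 2*t^-6 + t^-7

Answer: t - 1 + 3*t^-1 - 4*t^-2 + 4*t^-3 - 4*t^-4 + 3*t^-5 - 2*t^-6 + t^-7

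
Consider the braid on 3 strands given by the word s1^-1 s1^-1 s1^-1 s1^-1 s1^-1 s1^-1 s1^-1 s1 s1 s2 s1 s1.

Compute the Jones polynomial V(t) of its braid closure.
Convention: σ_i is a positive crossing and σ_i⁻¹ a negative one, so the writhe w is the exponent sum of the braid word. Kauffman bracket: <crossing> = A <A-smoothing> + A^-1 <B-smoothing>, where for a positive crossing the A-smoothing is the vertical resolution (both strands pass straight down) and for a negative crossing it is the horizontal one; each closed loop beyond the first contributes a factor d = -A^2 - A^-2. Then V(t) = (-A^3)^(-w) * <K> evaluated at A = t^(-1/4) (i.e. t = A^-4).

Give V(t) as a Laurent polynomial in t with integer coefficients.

The presented braid s1^-1 s1^-1 s1^-1 s1^-1 s1^-1 s1^-1 s1^-1 s1 s1 s2 s1 s1 on 3 strands reduces by inverse Markov moves (closure unchanged at each step):
  Deconjugate: the word is γ·β·γ⁻¹ with γ = s1^-1 s1^-1 (prefix) and γ⁻¹ = s1 s1 (suffix); strip both.
  Destabilize: the word has the form β·s2 where s2 occurs only as the final letter (β ∈ B_2); drop it and the last strand → 2 strands.
  Deconjugate: the word is γ·β·γ⁻¹ with γ = s1^-1 s1^-1 (prefix) and γ⁻¹ = s1 s1 (suffix); strip both.
Reduced to β = s1^-1 s1^-1 s1^-1 on 2 strands, 3 crossings.
Compute on β:
Braid: s1^-1 s1^-1 s1^-1 on 2 strands, 3 crossings.
Writhe w = (#positive) - (#negative) = 0 - 3 = -3.
Enumerate smoothing states for the bracket polynomial. There are 2^3 = 8 states.
Smooth each crossing (0=||, 1=⌣⌢); contribution A^(Σ sign_k(1-2s_k)) * d^(L-1).
  state 000: A-exp=-3, loops=2, term = A^-3 * d^1
  state 001: A-exp=-1, loops=1, term = A^-1 * d^0
  state 010: A-exp=-1, loops=1, term = A^-1 * d^0
  state 011: A-exp=+1, loops=2, term = A^1 * d^1
  state 100: A-exp=-1, loops=1, term = A^-1 * d^0
  state 101: A-exp=+1, loops=2, term = A^1 * d^1
  state 110: A-exp=+1, loops=2, term = A^1 * d^1
  state 111: A-exp=+3, loops=3, term = A^3 * d^2
Collect the terms by A-exponent (count of states per loop number):
Powers of d = -A^2 - A^-2: d^2 = A^4 + 2 + A^-4.
  A^3 * (d^2) = A^7 + 2*A^3 + A^-1
  A^1 * (3*d) = -3*A^3 - 3*A^-1
  A^-1 * (3) = 3*A^-1
  A^-3 * (d) = -A^-1 - A^-5
Summing the groups: <K> = A^7 - A^3 - A^-5
Normalise by the writhe: (-A^3)^(-w) = (-A^3)^(3) = -A^9, so f(A) = -A^9 * <K> = -A^16 + A^12 + A^4.
Substitute A = t^(-1/4), i.e. A^e → t^(-e/4): V(t) = t^-1 + t^-3 - t^-4

Answer: t^-1 + t^-3 - t^-4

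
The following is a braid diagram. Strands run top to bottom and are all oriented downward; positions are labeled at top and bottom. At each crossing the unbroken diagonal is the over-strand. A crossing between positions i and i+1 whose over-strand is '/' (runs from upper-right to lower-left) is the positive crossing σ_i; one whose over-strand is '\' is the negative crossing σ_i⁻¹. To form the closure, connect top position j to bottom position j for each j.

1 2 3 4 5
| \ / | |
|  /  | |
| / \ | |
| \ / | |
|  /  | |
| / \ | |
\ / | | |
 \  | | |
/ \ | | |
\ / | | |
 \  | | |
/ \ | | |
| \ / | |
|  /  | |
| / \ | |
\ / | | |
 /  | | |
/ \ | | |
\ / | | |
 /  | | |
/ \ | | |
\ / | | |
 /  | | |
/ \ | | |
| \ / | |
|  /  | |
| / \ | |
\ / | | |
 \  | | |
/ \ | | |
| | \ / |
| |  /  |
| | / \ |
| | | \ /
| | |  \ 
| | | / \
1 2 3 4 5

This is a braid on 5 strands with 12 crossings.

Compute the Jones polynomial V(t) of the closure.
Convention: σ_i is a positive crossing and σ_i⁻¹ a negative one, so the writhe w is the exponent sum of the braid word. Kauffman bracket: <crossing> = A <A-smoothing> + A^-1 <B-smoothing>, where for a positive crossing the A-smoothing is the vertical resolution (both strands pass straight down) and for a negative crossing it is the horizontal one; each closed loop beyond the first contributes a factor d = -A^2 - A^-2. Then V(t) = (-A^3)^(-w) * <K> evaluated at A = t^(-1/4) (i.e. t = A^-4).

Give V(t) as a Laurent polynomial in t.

Reading the diagram top to bottom ('/'-over between positions i,i+1 = s_i, '\'-over = s_i^-1): braid word = s2 s2 s1^-1 s1^-1 s2 s1 s1 s1 s2 s1^-1 s3 s4^-1.
The presented braid s2 s2 s1^-1 s1^-1 s2 s1 s1 s1 s2 s1^-1 s3 s4^-1 on 5 strands reduces by inverse Markov moves (closure unchanged at each step):
  Destabilize: the word has the form β·s4^-1 where s4^-1 occurs only as the final letter (β ∈ B_4); drop it and the last strand → 4 strands.
  Destabilize: the word has the form β·s3 where s3 occurs only as the final letter (β ∈ B_3); drop it and the last strand → 3 strands.
Reduced to β = s2 s2 s1^-1 s1^-1 s2 s1 s1 s1 s2 s1^-1 on 3 strands, 10 crossings.
Compute on β:
Braid: s2 s2 s1^-1 s1^-1 s2 s1 s1 s1 s2 s1^-1 on 3 strands, 10 crossings.
Writhe w = (#positive) - (#negative) = 7 - 3 = 4.
Computing the Kauffman bracket via state sum. There are 2^10 = 1024 states.
For each crossing: s=0 is the vertical smoothing, s=1 horizontal. Crossing k contributes A^(sign_k * (1 - 2*s_k)); loop factor d = -A^2 - A^-2.
Tabulate the states by total A-exponent and number of loops L (A-exp: L × count):
  A^10: L=4 ×1
  A^8: L=3 ×7, L=5 ×3
  A^6: L=2 ×19, L=4 ×23, L=6 ×3
  A^4: L=1 ×20, L=3 ×75, L=5 ×24, L=7 ×1
  A^2: L=2 ×114, L=4 ×86, L=6 ×10
  A^0: L=1 ×51, L=3 ×155, L=5 ×45, L=7 ×1
  A^-2: L=2 ×102, L=4 ×98, L=6 ×10
  A^-4: L=3 ×89, L=5 ×30, L=7 ×1
  A^-6: L=4 ×41, L=6 ×4
  A^-8: L=5 ×10
  A^-10: L=6 ×1
Each group contributes A^e * Σ count * d^(L-1):
Powers of d = -A^2 - A^-2: d^2 = A^4 + 2 + A^-4; d^3 = -A^6 - 3*A^2 - 3*A^-2 - A^-6; d^4 = A^8 + 4*A^4 + 6 + 4*A^-4 + A^-8; d^5 = -A^10 - 5*A^6 - 10*A^2 - 10*A^-2 - 5*A^-6 - A^-10; d^6 = A^12 + 6*A^8 + 15*A^4 + 20 + 15*A^-4 + 6*A^-8 + A^-12.
  A^10 * (d^3) = -A^16 - 3*A^12 - 3*A^8 - A^4
  A^8 * (7*d^2 + 3*d^4) = 3*A^16 + 19*A^12 + 32*A^8 + 19*A^4 + 3
  A^6 * (19*d + 23*d^3 + 3*d^5) = -3*A^16 - 38*A^12 - 118*A^8 - 118*A^4 - 38 - 3*A^-4
  A^4 * (20 + 75*d^2 + 24*d^4 + d^6) = A^16 + 30*A^12 + 186*A^8 + 334*A^4 + 186 + 30*A^-4 + A^-8
  A^2 * (114*d + 86*d^3 + 10*d^5) = -10*A^12 - 136*A^8 - 472*A^4 - 472 - 136*A^-4 - 10*A^-8
  A^0 * (51 + 155*d^2 + 45*d^4 + d^6) = A^12 + 51*A^8 + 350*A^4 + 651 + 350*A^-4 + 51*A^-8 + A^-12
  A^-2 * (102*d + 98*d^3 + 10*d^5) = -10*A^8 - 148*A^4 - 496 - 496*A^-4 - 148*A^-8 - 10*A^-12
  A^-4 * (89*d^2 + 30*d^4 + d^6) = A^8 + 36*A^4 + 224 + 378*A^-4 + 224*A^-8 + 36*A^-12 + A^-16
  A^-6 * (41*d^3 + 4*d^5) = -4*A^4 - 61 - 163*A^-4 - 163*A^-8 - 61*A^-12 - 4*A^-16
  A^-8 * (10*d^4) = 10 + 40*A^-4 + 60*A^-8 + 40*A^-12 + 10*A^-16
  A^-10 * (d^5) = -1 - 5*A^-4 - 10*A^-8 - 10*A^-12 - 5*A^-16 - A^-20
Summing the groups: <K> = -A^12 + 3*A^8 - 4*A^4 + 6 - 5*A^-4 + 5*A^-8 - 4*A^-12 + 2*A^-16 - A^-20
Normalise by the writhe: (-A^3)^(-w) = (-A^3)^(-4) = A^-12, so f(A) = A^-12 * <K> = -1 + 3*A^-4 - 4*A^-8 + 6*A^-12 - 5*A^-16 + 5*A^-20 - 4*A^-24 + 2*A^-28 - A^-32.
Substitute A = t^(-1/4), i.e. A^e → t^(-e/4): V(t) = -t^8 + 2*t^7 - 4*t^6 + 5*t^5 - 5*t^4 + 6*t^3 - 4*t^2 + 3*t - 1

Answer: -t^8 + 2*t^7 - 4*t^6 + 5*t^5 - 5*t^4 + 6*t^3 - 4*t^2 + 3*t - 1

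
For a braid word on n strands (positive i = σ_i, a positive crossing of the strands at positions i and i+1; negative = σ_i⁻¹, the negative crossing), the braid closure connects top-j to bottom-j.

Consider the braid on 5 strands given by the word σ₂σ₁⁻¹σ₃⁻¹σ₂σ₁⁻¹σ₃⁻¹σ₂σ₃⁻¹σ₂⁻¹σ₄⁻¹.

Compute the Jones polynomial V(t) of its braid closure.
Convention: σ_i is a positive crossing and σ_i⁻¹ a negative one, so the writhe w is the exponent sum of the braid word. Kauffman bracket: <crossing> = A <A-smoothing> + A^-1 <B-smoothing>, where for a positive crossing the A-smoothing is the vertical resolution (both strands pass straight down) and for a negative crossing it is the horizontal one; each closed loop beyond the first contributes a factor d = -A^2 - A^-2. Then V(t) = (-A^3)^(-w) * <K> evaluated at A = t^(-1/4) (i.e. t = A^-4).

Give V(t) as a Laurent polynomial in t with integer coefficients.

t - 2 + 3*t^-1 - 3*t^-2 + 4*t^-3 - 3*t^-4 + 2*t^-5 - t^-6

Derivation:
The presented braid s2 s1^-1 s3^-1 s2 s1^-1 s3^-1 s2 s3^-1 s2^-1 s4^-1 on 5 strands reduces by inverse Markov moves (closure unchanged at each step):
  Destabilize: the word has the form β·s4^-1 where s4^-1 occurs only as the final letter (β ∈ B_4); drop it and the last strand → 4 strands.
  Deconjugate: the word is γ·β·γ⁻¹ with γ = s2 (prefix) and γ⁻¹ = s2^-1 (suffix); strip both.
Reduced to β = s1^-1 s3^-1 s2 s1^-1 s3^-1 s2 s3^-1 on 4 strands, 7 crossings.
Compute on β:
Braid: s1^-1 s3^-1 s2 s1^-1 s3^-1 s2 s3^-1 on 4 strands, 7 crossings.
Writhe w = (#positive) - (#negative) = 2 - 5 = -3.
State-sum expansion of <K>. There are 2^7 = 128 states.
Each crossing splits two ways (0=vertical, 1=horizontal). The state's weight is A^(#A-smoothings - #B-smoothings) * d^(loops - 1).
Tabulate the states by total A-exponent and number of loops L (A-exp: L × count):
  A^7: L=5 ×1
  A^5: L=4 ×7
  A^3: L=3 ×20, L=5 ×1
  A^1: L=2 ×29, L=4 ×6
  A^-1: L=1 ×19, L=3 ×16
  A^-3: L=2 ×19, L=4 ×2
  A^-5: L=3 ×7
  A^-7: L=4 ×1
Each group contributes A^e * Σ count * d^(L-1):
Powers of d = -A^2 - A^-2: d^2 = A^4 + 2 + A^-4; d^3 = -A^6 - 3*A^2 - 3*A^-2 - A^-6; d^4 = A^8 + 4*A^4 + 6 + 4*A^-4 + A^-8.
  A^7 * (d^4) = A^15 + 4*A^11 + 6*A^7 + 4*A^3 + A^-1
  A^5 * (7*d^3) = -7*A^11 - 21*A^7 - 21*A^3 - 7*A^-1
  A^3 * (20*d^2 + d^4) = A^11 + 24*A^7 + 46*A^3 + 24*A^-1 + A^-5
  A^1 * (29*d + 6*d^3) = -6*A^7 - 47*A^3 - 47*A^-1 - 6*A^-5
  A^-1 * (19 + 16*d^2) = 16*A^3 + 51*A^-1 + 16*A^-5
  A^-3 * (19*d + 2*d^3) = -2*A^3 - 25*A^-1 - 25*A^-5 - 2*A^-9
  A^-5 * (7*d^2) = 7*A^-1 + 14*A^-5 + 7*A^-9
  A^-7 * (d^3) = -A^-1 - 3*A^-5 - 3*A^-9 - A^-13
Summing the groups: <K> = A^15 - 2*A^11 + 3*A^7 - 4*A^3 + 3*A^-1 - 3*A^-5 + 2*A^-9 - A^-13
Normalise by the writhe: (-A^3)^(-w) = (-A^3)^(3) = -A^9, so f(A) = -A^9 * <K> = -A^24 + 2*A^20 - 3*A^16 + 4*A^12 - 3*A^8 + 3*A^4 - 2 + A^-4.
Substitute A = t^(-1/4), i.e. A^e → t^(-e/4): V(t) = t - 2 + 3*t^-1 - 3*t^-2 + 4*t^-3 - 3*t^-4 + 2*t^-5 - t^-6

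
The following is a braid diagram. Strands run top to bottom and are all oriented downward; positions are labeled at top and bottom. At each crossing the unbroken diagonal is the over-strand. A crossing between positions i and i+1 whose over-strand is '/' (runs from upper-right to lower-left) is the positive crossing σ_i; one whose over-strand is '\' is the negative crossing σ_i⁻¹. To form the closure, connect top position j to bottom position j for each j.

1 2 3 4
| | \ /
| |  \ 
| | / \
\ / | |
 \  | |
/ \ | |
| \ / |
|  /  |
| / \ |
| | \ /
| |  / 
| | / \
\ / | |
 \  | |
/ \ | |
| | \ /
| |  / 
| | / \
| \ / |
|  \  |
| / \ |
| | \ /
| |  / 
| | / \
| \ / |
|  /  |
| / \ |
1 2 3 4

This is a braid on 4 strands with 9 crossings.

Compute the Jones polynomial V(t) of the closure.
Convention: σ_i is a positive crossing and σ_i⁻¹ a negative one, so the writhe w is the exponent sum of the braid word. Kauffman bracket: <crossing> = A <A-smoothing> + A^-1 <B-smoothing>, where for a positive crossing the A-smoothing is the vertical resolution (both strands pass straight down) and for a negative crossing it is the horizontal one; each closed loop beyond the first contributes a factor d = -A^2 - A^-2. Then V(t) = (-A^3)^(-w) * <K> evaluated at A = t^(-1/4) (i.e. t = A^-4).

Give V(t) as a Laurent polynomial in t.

-t^5 + 2*t^4 - 2*t^3 + 3*t^2 - 3*t + 3 - 2*t^-1 + t^-2

Derivation:
Reading the diagram top to bottom ('/'-over between positions i,i+1 = s_i, '\'-over = s_i^-1): braid word = s3^-1 s1^-1 s2 s3 s1^-1 s3 s2^-1 s3 s2.
Braid: s3^-1 s1^-1 s2 s3 s1^-1 s3 s2^-1 s3 s2 on 4 strands, 9 crossings.
Writhe w = (#positive) - (#negative) = 5 - 4 = 1.
Enumerate smoothing states for the bracket polynomial. There are 2^9 = 512 states.
Each crossing splits two ways (0=vertical, 1=horizontal). The state's weight is A^(#A-smoothings - #B-smoothings) * d^(loops - 1).
Tabulate the states by total A-exponent and number of loops L (A-exp: L × count):
  A^9: L=2 ×1
  A^7: L=1 ×3, L=3 ×6
  A^5: L=2 ×26, L=4 ×10
  A^3: L=1 ×21, L=3 ×58, L=5 ×5
  A^1: L=2 ×86, L=4 ×39, L=6 ×1
  A^-1: L=1 ×35, L=3 ×80, L=5 ×11
  A^-3: L=2 ×53, L=4 ×30, L=6 ×1
  A^-5: L=3 ×32, L=5 ×4
  A^-7: L=4 ×9
  A^-9: L=5 ×1
Each group contributes A^e * Σ count * d^(L-1):
Powers of d = -A^2 - A^-2: d^2 = A^4 + 2 + A^-4; d^3 = -A^6 - 3*A^2 - 3*A^-2 - A^-6; d^4 = A^8 + 4*A^4 + 6 + 4*A^-4 + A^-8; d^5 = -A^10 - 5*A^6 - 10*A^2 - 10*A^-2 - 5*A^-6 - A^-10.
  A^9 * (d) = -A^11 - A^7
  A^7 * (3 + 6*d^2) = 6*A^11 + 15*A^7 + 6*A^3
  A^5 * (26*d + 10*d^3) = -10*A^11 - 56*A^7 - 56*A^3 - 10*A^-1
  A^3 * (21 + 58*d^2 + 5*d^4) = 5*A^11 + 78*A^7 + 167*A^3 + 78*A^-1 + 5*A^-5
  A^1 * (86*d + 39*d^3 + d^5) = -A^11 - 44*A^7 - 213*A^3 - 213*A^-1 - 44*A^-5 - A^-9
  A^-1 * (35 + 80*d^2 + 11*d^4) = 11*A^7 + 124*A^3 + 261*A^-1 + 124*A^-5 + 11*A^-9
  A^-3 * (53*d + 30*d^3 + d^5) = -A^7 - 35*A^3 - 153*A^-1 - 153*A^-5 - 35*A^-9 - A^-13
  A^-5 * (32*d^2 + 4*d^4) = 4*A^3 + 48*A^-1 + 88*A^-5 + 48*A^-9 + 4*A^-13
  A^-7 * (9*d^3) = -9*A^-1 - 27*A^-5 - 27*A^-9 - 9*A^-13
  A^-9 * (d^4) = A^-1 + 4*A^-5 + 6*A^-9 + 4*A^-13 + A^-17
Summing the groups: <K> = -A^11 + 2*A^7 - 3*A^3 + 3*A^-1 - 3*A^-5 + 2*A^-9 - 2*A^-13 + A^-17
Normalise by the writhe: (-A^3)^(-w) = (-A^3)^(-1) = -A^-3, so f(A) = -A^-3 * <K> = A^8 - 2*A^4 + 3 - 3*A^-4 + 3*A^-8 - 2*A^-12 + 2*A^-16 - A^-20.
Substitute A = t^(-1/4), i.e. A^e → t^(-e/4): V(t) = -t^5 + 2*t^4 - 2*t^3 + 3*t^2 - 3*t + 3 - 2*t^-1 + t^-2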